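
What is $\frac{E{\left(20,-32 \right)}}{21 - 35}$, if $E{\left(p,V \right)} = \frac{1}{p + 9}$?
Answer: $- \frac{1}{406} \approx -0.0024631$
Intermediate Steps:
$E{\left(p,V \right)} = \frac{1}{9 + p}$
$\frac{E{\left(20,-32 \right)}}{21 - 35} = \frac{1}{\left(21 - 35\right) \left(9 + 20\right)} = \frac{1}{\left(-14\right) 29} = \left(- \frac{1}{14}\right) \frac{1}{29} = - \frac{1}{406}$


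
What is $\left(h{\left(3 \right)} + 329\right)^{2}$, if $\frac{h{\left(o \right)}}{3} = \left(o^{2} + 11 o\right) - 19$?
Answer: $158404$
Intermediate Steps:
$h{\left(o \right)} = -57 + 3 o^{2} + 33 o$ ($h{\left(o \right)} = 3 \left(\left(o^{2} + 11 o\right) - 19\right) = 3 \left(-19 + o^{2} + 11 o\right) = -57 + 3 o^{2} + 33 o$)
$\left(h{\left(3 \right)} + 329\right)^{2} = \left(\left(-57 + 3 \cdot 3^{2} + 33 \cdot 3\right) + 329\right)^{2} = \left(\left(-57 + 3 \cdot 9 + 99\right) + 329\right)^{2} = \left(\left(-57 + 27 + 99\right) + 329\right)^{2} = \left(69 + 329\right)^{2} = 398^{2} = 158404$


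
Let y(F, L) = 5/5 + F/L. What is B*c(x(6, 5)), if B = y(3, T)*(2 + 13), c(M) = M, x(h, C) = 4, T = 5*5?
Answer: 336/5 ≈ 67.200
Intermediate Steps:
T = 25
y(F, L) = 1 + F/L (y(F, L) = 5*(⅕) + F/L = 1 + F/L)
B = 84/5 (B = ((3 + 25)/25)*(2 + 13) = ((1/25)*28)*15 = (28/25)*15 = 84/5 ≈ 16.800)
B*c(x(6, 5)) = (84/5)*4 = 336/5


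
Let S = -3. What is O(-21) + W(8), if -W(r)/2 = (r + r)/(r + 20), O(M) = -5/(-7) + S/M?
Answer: -2/7 ≈ -0.28571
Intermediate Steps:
O(M) = 5/7 - 3/M (O(M) = -5/(-7) - 3/M = -5*(-⅐) - 3/M = 5/7 - 3/M)
W(r) = -4*r/(20 + r) (W(r) = -2*(r + r)/(r + 20) = -2*2*r/(20 + r) = -4*r/(20 + r))
O(-21) + W(8) = (5/7 - 3/(-21)) - 4*8/(20 + 8) = (5/7 - 3*(-1/21)) - 4*8/28 = (5/7 + ⅐) - 4*8*1/28 = 6/7 - 8/7 = -2/7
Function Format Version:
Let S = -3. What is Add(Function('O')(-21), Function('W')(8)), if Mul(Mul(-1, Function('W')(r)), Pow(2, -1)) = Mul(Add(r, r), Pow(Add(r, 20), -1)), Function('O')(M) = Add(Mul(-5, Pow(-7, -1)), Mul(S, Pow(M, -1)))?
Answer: Rational(-2, 7) ≈ -0.28571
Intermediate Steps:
Function('O')(M) = Add(Rational(5, 7), Mul(-3, Pow(M, -1))) (Function('O')(M) = Add(Mul(-5, Pow(-7, -1)), Mul(-3, Pow(M, -1))) = Add(Mul(-5, Rational(-1, 7)), Mul(-3, Pow(M, -1))) = Add(Rational(5, 7), Mul(-3, Pow(M, -1))))
Function('W')(r) = Mul(-4, r, Pow(Add(20, r), -1)) (Function('W')(r) = Mul(-2, Mul(Add(r, r), Pow(Add(r, 20), -1))) = Mul(-2, Mul(Mul(2, r), Pow(Add(20, r), -1))) = Mul(-2, Mul(2, r, Pow(Add(20, r), -1))) = Mul(-4, r, Pow(Add(20, r), -1)))
Add(Function('O')(-21), Function('W')(8)) = Add(Add(Rational(5, 7), Mul(-3, Pow(-21, -1))), Mul(-4, 8, Pow(Add(20, 8), -1))) = Add(Add(Rational(5, 7), Mul(-3, Rational(-1, 21))), Mul(-4, 8, Pow(28, -1))) = Add(Add(Rational(5, 7), Rational(1, 7)), Mul(-4, 8, Rational(1, 28))) = Add(Rational(6, 7), Rational(-8, 7)) = Rational(-2, 7)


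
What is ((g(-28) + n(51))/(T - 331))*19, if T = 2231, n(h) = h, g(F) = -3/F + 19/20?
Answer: 911/1750 ≈ 0.52057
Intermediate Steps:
g(F) = 19/20 - 3/F (g(F) = -3/F + 19*(1/20) = -3/F + 19/20 = 19/20 - 3/F)
((g(-28) + n(51))/(T - 331))*19 = (((19/20 - 3/(-28)) + 51)/(2231 - 331))*19 = (((19/20 - 3*(-1/28)) + 51)/1900)*19 = (((19/20 + 3/28) + 51)*(1/1900))*19 = ((37/35 + 51)*(1/1900))*19 = ((1822/35)*(1/1900))*19 = (911/33250)*19 = 911/1750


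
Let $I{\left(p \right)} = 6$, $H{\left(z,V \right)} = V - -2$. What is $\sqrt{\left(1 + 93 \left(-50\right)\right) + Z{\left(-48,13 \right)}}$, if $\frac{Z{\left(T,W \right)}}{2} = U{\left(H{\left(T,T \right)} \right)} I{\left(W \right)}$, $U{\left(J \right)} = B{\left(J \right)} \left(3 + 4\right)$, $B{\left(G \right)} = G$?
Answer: $i \sqrt{8513} \approx 92.266 i$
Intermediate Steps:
$H{\left(z,V \right)} = 2 + V$ ($H{\left(z,V \right)} = V + 2 = 2 + V$)
$U{\left(J \right)} = 7 J$ ($U{\left(J \right)} = J \left(3 + 4\right) = J 7 = 7 J$)
$Z{\left(T,W \right)} = 168 + 84 T$ ($Z{\left(T,W \right)} = 2 \cdot 7 \left(2 + T\right) 6 = 2 \left(14 + 7 T\right) 6 = 2 \left(84 + 42 T\right) = 168 + 84 T$)
$\sqrt{\left(1 + 93 \left(-50\right)\right) + Z{\left(-48,13 \right)}} = \sqrt{\left(1 + 93 \left(-50\right)\right) + \left(168 + 84 \left(-48\right)\right)} = \sqrt{\left(1 - 4650\right) + \left(168 - 4032\right)} = \sqrt{-4649 - 3864} = \sqrt{-8513} = i \sqrt{8513}$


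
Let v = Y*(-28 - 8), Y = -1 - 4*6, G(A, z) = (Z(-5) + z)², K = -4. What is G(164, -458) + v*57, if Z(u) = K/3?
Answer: 2360584/9 ≈ 2.6229e+5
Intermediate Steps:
Z(u) = -4/3
G(A, z) = (-4/3 + z)²
Y = -25 (Y = -1 - 24 = -25)
v = 900 (v = -25*(-28 - 8) = -25*(-36) = 900)
G(164, -458) + v*57 = (-4 + 3*(-458))²/9 + 900*57 = (-4 - 1374)²/9 + 51300 = (⅑)*(-1378)² + 51300 = (⅑)*1898884 + 51300 = 1898884/9 + 51300 = 2360584/9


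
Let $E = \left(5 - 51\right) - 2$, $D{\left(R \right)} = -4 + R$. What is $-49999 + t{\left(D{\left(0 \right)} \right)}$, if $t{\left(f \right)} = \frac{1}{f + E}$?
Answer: $- \frac{2599949}{52} \approx -49999.0$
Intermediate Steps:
$E = -48$ ($E = -46 - 2 = -48$)
$t{\left(f \right)} = \frac{1}{-48 + f}$ ($t{\left(f \right)} = \frac{1}{f - 48} = \frac{1}{-48 + f}$)
$-49999 + t{\left(D{\left(0 \right)} \right)} = -49999 + \frac{1}{-48 + \left(-4 + 0\right)} = -49999 + \frac{1}{-48 - 4} = -49999 + \frac{1}{-52} = -49999 - \frac{1}{52} = - \frac{2599949}{52}$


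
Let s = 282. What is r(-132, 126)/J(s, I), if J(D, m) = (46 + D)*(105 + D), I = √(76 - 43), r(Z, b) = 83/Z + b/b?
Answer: 49/16755552 ≈ 2.9244e-6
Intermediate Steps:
r(Z, b) = 1 + 83/Z (r(Z, b) = 83/Z + 1 = 1 + 83/Z)
I = √33 ≈ 5.7446
r(-132, 126)/J(s, I) = ((83 - 132)/(-132))/(4830 + 282² + 151*282) = (-1/132*(-49))/(4830 + 79524 + 42582) = (49/132)/126936 = (49/132)*(1/126936) = 49/16755552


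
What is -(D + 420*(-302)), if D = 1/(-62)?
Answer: 7864081/62 ≈ 1.2684e+5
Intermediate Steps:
D = -1/62 ≈ -0.016129
-(D + 420*(-302)) = -(-1/62 + 420*(-302)) = -(-1/62 - 126840) = -1*(-7864081/62) = 7864081/62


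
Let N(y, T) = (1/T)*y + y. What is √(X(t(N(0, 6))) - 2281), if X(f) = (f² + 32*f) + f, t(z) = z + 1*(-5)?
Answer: 3*I*√269 ≈ 49.204*I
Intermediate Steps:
N(y, T) = y + y/T (N(y, T) = y/T + y = y + y/T)
t(z) = -5 + z (t(z) = z - 5 = -5 + z)
X(f) = f² + 33*f
√(X(t(N(0, 6))) - 2281) = √((-5 + (0 + 0/6))*(33 + (-5 + (0 + 0/6))) - 2281) = √((-5 + (0 + 0*(⅙)))*(33 + (-5 + (0 + 0*(⅙)))) - 2281) = √((-5 + (0 + 0))*(33 + (-5 + (0 + 0))) - 2281) = √((-5 + 0)*(33 + (-5 + 0)) - 2281) = √(-5*(33 - 5) - 2281) = √(-5*28 - 2281) = √(-140 - 2281) = √(-2421) = 3*I*√269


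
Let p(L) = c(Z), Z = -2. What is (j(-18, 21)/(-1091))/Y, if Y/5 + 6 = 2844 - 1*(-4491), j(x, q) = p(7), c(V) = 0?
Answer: 0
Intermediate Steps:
p(L) = 0
j(x, q) = 0
Y = 36645 (Y = -30 + 5*(2844 - 1*(-4491)) = -30 + 5*(2844 + 4491) = -30 + 5*7335 = -30 + 36675 = 36645)
(j(-18, 21)/(-1091))/Y = (0/(-1091))/36645 = (0*(-1/1091))*(1/36645) = 0*(1/36645) = 0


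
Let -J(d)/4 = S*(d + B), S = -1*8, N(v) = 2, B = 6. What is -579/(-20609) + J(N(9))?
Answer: 5276483/20609 ≈ 256.03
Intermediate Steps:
S = -8
J(d) = 192 + 32*d (J(d) = -(-32)*(d + 6) = -(-32)*(6 + d) = -4*(-48 - 8*d) = 192 + 32*d)
-579/(-20609) + J(N(9)) = -579/(-20609) + (192 + 32*2) = -579*(-1/20609) + (192 + 64) = 579/20609 + 256 = 5276483/20609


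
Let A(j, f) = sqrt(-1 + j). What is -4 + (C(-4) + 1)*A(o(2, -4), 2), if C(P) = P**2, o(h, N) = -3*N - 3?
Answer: -4 + 34*sqrt(2) ≈ 44.083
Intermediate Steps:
o(h, N) = -3 - 3*N
-4 + (C(-4) + 1)*A(o(2, -4), 2) = -4 + ((-4)**2 + 1)*sqrt(-1 + (-3 - 3*(-4))) = -4 + (16 + 1)*sqrt(-1 + (-3 + 12)) = -4 + 17*sqrt(-1 + 9) = -4 + 17*sqrt(8) = -4 + 17*(2*sqrt(2)) = -4 + 34*sqrt(2)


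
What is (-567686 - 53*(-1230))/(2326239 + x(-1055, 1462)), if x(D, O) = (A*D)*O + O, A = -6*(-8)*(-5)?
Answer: -502496/372506101 ≈ -0.0013490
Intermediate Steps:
A = -240 (A = 48*(-5) = -240)
x(D, O) = O - 240*D*O (x(D, O) = (-240*D)*O + O = -240*D*O + O = O - 240*D*O)
(-567686 - 53*(-1230))/(2326239 + x(-1055, 1462)) = (-567686 - 53*(-1230))/(2326239 + 1462*(1 - 240*(-1055))) = (-567686 + 65190)/(2326239 + 1462*(1 + 253200)) = -502496/(2326239 + 1462*253201) = -502496/(2326239 + 370179862) = -502496/372506101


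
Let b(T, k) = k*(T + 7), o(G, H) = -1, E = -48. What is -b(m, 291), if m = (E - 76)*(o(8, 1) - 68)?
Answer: -2491833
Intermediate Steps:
m = 8556 (m = (-48 - 76)*(-1 - 68) = -124*(-69) = 8556)
b(T, k) = k*(7 + T)
-b(m, 291) = -291*(7 + 8556) = -291*8563 = -1*2491833 = -2491833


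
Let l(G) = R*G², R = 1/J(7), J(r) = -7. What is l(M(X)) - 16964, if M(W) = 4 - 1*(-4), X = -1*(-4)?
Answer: -118812/7 ≈ -16973.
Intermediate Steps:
X = 4
R = -⅐ (R = 1/(-7) = -⅐ ≈ -0.14286)
M(W) = 8 (M(W) = 4 + 4 = 8)
l(G) = -G²/7
l(M(X)) - 16964 = -⅐*8² - 16964 = -⅐*64 - 16964 = -64/7 - 16964 = -118812/7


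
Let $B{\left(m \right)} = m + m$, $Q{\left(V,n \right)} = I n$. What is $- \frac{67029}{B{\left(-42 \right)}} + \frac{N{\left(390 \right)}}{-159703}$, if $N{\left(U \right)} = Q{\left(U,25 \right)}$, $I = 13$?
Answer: $\frac{3568235029}{4471684} \approx 797.96$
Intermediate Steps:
$Q{\left(V,n \right)} = 13 n$
$B{\left(m \right)} = 2 m$
$N{\left(U \right)} = 325$ ($N{\left(U \right)} = 13 \cdot 25 = 325$)
$- \frac{67029}{B{\left(-42 \right)}} + \frac{N{\left(390 \right)}}{-159703} = - \frac{67029}{2 \left(-42\right)} + \frac{325}{-159703} = - \frac{67029}{-84} + 325 \left(- \frac{1}{159703}\right) = \left(-67029\right) \left(- \frac{1}{84}\right) - \frac{325}{159703} = \frac{22343}{28} - \frac{325}{159703} = \frac{3568235029}{4471684}$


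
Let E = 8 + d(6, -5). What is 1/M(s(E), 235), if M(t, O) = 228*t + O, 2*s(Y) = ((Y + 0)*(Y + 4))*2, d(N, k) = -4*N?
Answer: 1/44011 ≈ 2.2722e-5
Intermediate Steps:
E = -16 (E = 8 - 4*6 = 8 - 24 = -16)
s(Y) = Y*(4 + Y) (s(Y) = (((Y + 0)*(Y + 4))*2)/2 = ((Y*(4 + Y))*2)/2 = (2*Y*(4 + Y))/2 = Y*(4 + Y))
M(t, O) = O + 228*t
1/M(s(E), 235) = 1/(235 + 228*(-16*(4 - 16))) = 1/(235 + 228*(-16*(-12))) = 1/(235 + 228*192) = 1/(235 + 43776) = 1/44011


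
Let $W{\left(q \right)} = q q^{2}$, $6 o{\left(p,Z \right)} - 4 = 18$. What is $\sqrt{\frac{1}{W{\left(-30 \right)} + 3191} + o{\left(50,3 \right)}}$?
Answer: $\frac{2 \sqrt{4676611398}}{71427} \approx 1.9148$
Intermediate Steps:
$o{\left(p,Z \right)} = \frac{11}{3}$ ($o{\left(p,Z \right)} = \frac{2}{3} + \frac{1}{6} \cdot 18 = \frac{2}{3} + 3 = \frac{11}{3}$)
$W{\left(q \right)} = q^{3}$
$\sqrt{\frac{1}{W{\left(-30 \right)} + 3191} + o{\left(50,3 \right)}} = \sqrt{\frac{1}{\left(-30\right)^{3} + 3191} + \frac{11}{3}} = \sqrt{\frac{1}{-27000 + 3191} + \frac{11}{3}} = \sqrt{\frac{1}{-23809} + \frac{11}{3}} = \sqrt{- \frac{1}{23809} + \frac{11}{3}} = \sqrt{\frac{261896}{71427}} = \frac{2 \sqrt{4676611398}}{71427}$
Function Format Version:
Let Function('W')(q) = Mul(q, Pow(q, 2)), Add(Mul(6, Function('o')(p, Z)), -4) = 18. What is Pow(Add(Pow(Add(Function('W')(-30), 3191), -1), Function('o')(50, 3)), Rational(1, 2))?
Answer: Mul(Rational(2, 71427), Pow(4676611398, Rational(1, 2))) ≈ 1.9148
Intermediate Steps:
Function('o')(p, Z) = Rational(11, 3) (Function('o')(p, Z) = Add(Rational(2, 3), Mul(Rational(1, 6), 18)) = Add(Rational(2, 3), 3) = Rational(11, 3))
Function('W')(q) = Pow(q, 3)
Pow(Add(Pow(Add(Function('W')(-30), 3191), -1), Function('o')(50, 3)), Rational(1, 2)) = Pow(Add(Pow(Add(Pow(-30, 3), 3191), -1), Rational(11, 3)), Rational(1, 2)) = Pow(Add(Pow(Add(-27000, 3191), -1), Rational(11, 3)), Rational(1, 2)) = Pow(Add(Pow(-23809, -1), Rational(11, 3)), Rational(1, 2)) = Pow(Add(Rational(-1, 23809), Rational(11, 3)), Rational(1, 2)) = Pow(Rational(261896, 71427), Rational(1, 2)) = Mul(Rational(2, 71427), Pow(4676611398, Rational(1, 2)))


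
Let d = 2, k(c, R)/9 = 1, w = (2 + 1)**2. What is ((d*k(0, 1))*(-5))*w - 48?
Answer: -858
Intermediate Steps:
w = 9 (w = 3**2 = 9)
k(c, R) = 9 (k(c, R) = 9*1 = 9)
((d*k(0, 1))*(-5))*w - 48 = ((2*9)*(-5))*9 - 48 = (18*(-5))*9 - 48 = -90*9 - 48 = -810 - 48 = -858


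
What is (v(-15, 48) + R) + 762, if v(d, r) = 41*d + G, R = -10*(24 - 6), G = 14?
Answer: -19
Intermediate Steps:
R = -180 (R = -10*18 = -180)
v(d, r) = 14 + 41*d (v(d, r) = 41*d + 14 = 14 + 41*d)
(v(-15, 48) + R) + 762 = ((14 + 41*(-15)) - 180) + 762 = ((14 - 615) - 180) + 762 = (-601 - 180) + 762 = -781 + 762 = -19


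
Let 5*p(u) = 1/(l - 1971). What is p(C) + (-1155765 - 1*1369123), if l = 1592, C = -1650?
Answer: -4784662761/1895 ≈ -2.5249e+6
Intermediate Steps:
p(u) = -1/1895 (p(u) = 1/(5*(1592 - 1971)) = (⅕)/(-379) = (⅕)*(-1/379) = -1/1895)
p(C) + (-1155765 - 1*1369123) = -1/1895 + (-1155765 - 1*1369123) = -1/1895 + (-1155765 - 1369123) = -1/1895 - 2524888 = -4784662761/1895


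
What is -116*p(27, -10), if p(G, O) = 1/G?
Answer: -116/27 ≈ -4.2963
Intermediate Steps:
-116*p(27, -10) = -116/27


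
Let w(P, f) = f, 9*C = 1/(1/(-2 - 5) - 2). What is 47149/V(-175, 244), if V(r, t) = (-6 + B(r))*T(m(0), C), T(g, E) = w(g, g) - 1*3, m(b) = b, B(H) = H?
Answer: 47149/543 ≈ 86.831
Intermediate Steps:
C = -7/135 (C = 1/(9*(1/(-2 - 5) - 2)) = 1/(9*(1/(-7) - 2)) = 1/(9*(-1/7 - 2)) = 1/(9*(-15/7)) = (1/9)*(-7/15) = -7/135 ≈ -0.051852)
T(g, E) = -3 + g (T(g, E) = g - 1*3 = g - 3 = -3 + g)
V(r, t) = 18 - 3*r (V(r, t) = (-6 + r)*(-3 + 0) = (-6 + r)*(-3) = 18 - 3*r)
47149/V(-175, 244) = 47149/(18 - 3*(-175)) = 47149/(18 + 525) = 47149/543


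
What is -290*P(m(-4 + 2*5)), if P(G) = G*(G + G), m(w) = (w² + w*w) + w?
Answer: -3528720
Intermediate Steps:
m(w) = w + 2*w² (m(w) = (w² + w²) + w = 2*w² + w = w + 2*w²)
P(G) = 2*G² (P(G) = G*(2*G) = 2*G²)
-290*P(m(-4 + 2*5)) = -580*((-4 + 2*5)*(1 + 2*(-4 + 2*5)))² = -580*((-4 + 10)*(1 + 2*(-4 + 10)))² = -580*(6*(1 + 2*6))² = -580*(6*(1 + 12))² = -580*(6*13)² = -580*78² = -580*6084 = -290*12168 = -3528720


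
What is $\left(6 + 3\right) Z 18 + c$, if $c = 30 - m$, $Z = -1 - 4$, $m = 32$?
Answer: $-812$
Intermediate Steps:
$Z = -5$
$c = -2$ ($c = 30 - 32 = -2$)
$\left(6 + 3\right) Z 18 + c = \left(6 + 3\right) \left(-5\right) 18 - 2 = 9 \left(-5\right) 18 - 2 = \left(-45\right) 18 - 2 = -810 - 2 = -812$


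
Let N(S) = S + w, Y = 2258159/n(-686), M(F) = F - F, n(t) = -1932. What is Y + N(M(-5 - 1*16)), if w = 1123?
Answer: -88523/1932 ≈ -45.819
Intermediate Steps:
M(F) = 0
Y = -2258159/1932 (Y = 2258159/(-1932) = 2258159*(-1/1932) = -2258159/1932 ≈ -1168.8)
N(S) = 1123 + S (N(S) = S + 1123 = 1123 + S)
Y + N(M(-5 - 1*16)) = -2258159/1932 + (1123 + 0) = -2258159/1932 + 1123 = -88523/1932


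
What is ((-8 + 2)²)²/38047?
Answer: 1296/38047 ≈ 0.034063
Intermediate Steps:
((-8 + 2)²)²/38047 = ((-6)²)²*(1/38047) = 36²*(1/38047) = 1296*(1/38047) = 1296/38047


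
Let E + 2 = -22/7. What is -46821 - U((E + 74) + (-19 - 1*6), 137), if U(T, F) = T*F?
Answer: -369806/7 ≈ -52829.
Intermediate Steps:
E = -36/7 (E = -2 - 22/7 = -36/7 ≈ -5.1429)
U(T, F) = F*T
-46821 - U((E + 74) + (-19 - 1*6), 137) = -46821 - 137*((-36/7 + 74) + (-19 - 1*6)) = -46821 - 137*(482/7 + (-19 - 6)) = -46821 - 137*(482/7 - 25) = -46821 - 137*307/7 = -46821 - 1*42059/7 = -46821 - 42059/7 = -369806/7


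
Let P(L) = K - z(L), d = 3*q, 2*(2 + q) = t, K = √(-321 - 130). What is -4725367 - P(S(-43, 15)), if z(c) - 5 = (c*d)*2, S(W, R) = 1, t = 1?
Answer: -4725371 - I*√451 ≈ -4.7254e+6 - 21.237*I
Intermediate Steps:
K = I*√451 (K = √(-451) = I*√451 ≈ 21.237*I)
q = -3/2 (q = -2 + (½)*1 = -2 + ½ = -3/2 ≈ -1.5000)
d = -9/2 (d = 3*(-3/2) = -9/2 ≈ -4.5000)
z(c) = 5 - 9*c (z(c) = 5 + (c*(-9/2))*2 = 5 - 9*c/2*2 = 5 - 9*c)
P(L) = -5 + 9*L + I*√451 (P(L) = I*√451 - (5 - 9*L) = I*√451 + (-5 + 9*L) = -5 + 9*L + I*√451)
-4725367 - P(S(-43, 15)) = -4725367 - (-5 + 9*1 + I*√451) = -4725367 - (-5 + 9 + I*√451) = -4725367 - (4 + I*√451) = -4725367 + (-4 - I*√451) = -4725371 - I*√451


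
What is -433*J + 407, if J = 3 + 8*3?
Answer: -11284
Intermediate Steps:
J = 27 (J = 3 + 24 = 27)
-433*J + 407 = -433*27 + 407 = -11691 + 407 = -11284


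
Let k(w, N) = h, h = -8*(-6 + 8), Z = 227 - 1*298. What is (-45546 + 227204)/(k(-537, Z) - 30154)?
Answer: -90829/15085 ≈ -6.0211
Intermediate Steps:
Z = -71 (Z = 227 - 298 = -71)
h = -16 (h = -8*2 = -16)
k(w, N) = -16
(-45546 + 227204)/(k(-537, Z) - 30154) = (-45546 + 227204)/(-16 - 30154) = 181658/(-30170) = 181658*(-1/30170) = -90829/15085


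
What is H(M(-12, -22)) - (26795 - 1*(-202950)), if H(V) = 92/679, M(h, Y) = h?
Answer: -155996763/679 ≈ -2.2974e+5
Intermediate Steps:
H(V) = 92/679 (H(V) = 92*(1/679) = 92/679)
H(M(-12, -22)) - (26795 - 1*(-202950)) = 92/679 - (26795 - 1*(-202950)) = 92/679 - (26795 + 202950) = 92/679 - 1*229745 = 92/679 - 229745 = -155996763/679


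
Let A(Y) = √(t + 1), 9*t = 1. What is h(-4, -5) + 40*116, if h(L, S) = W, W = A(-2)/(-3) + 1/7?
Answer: 32481/7 - √10/9 ≈ 4639.8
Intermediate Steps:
t = ⅑ (t = (⅑)*1 = ⅑ ≈ 0.11111)
A(Y) = √10/3 (A(Y) = √(⅑ + 1) = √(10/9) = √10/3)
W = ⅐ - √10/9 (W = (√10/3)/(-3) + 1/7 = (√10/3)*(-⅓) + 1*(⅐) = -√10/9 + ⅐ = ⅐ - √10/9 ≈ -0.20851)
h(L, S) = ⅐ - √10/9
h(-4, -5) + 40*116 = (⅐ - √10/9) + 40*116 = (⅐ - √10/9) + 4640 = 32481/7 - √10/9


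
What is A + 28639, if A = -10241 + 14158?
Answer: 32556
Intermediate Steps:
A = 3917
A + 28639 = 3917 + 28639 = 32556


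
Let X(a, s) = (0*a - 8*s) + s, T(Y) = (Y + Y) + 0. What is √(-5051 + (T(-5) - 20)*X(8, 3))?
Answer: I*√4421 ≈ 66.491*I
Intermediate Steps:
T(Y) = 2*Y (T(Y) = 2*Y + 0 = 2*Y)
X(a, s) = -7*s (X(a, s) = (0 - 8*s) + s = -8*s + s = -7*s)
√(-5051 + (T(-5) - 20)*X(8, 3)) = √(-5051 + (2*(-5) - 20)*(-7*3)) = √(-5051 + (-10 - 20)*(-21)) = √(-5051 - 30*(-21)) = √(-5051 + 630) = √(-4421) = I*√4421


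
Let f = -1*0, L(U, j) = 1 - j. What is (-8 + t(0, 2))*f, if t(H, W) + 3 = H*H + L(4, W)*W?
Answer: 0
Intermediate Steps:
f = 0
t(H, W) = -3 + H**2 + W*(1 - W) (t(H, W) = -3 + (H*H + (1 - W)*W) = -3 + (H**2 + W*(1 - W)) = -3 + H**2 + W*(1 - W))
(-8 + t(0, 2))*f = (-8 + (-3 + 0**2 - 1*2*(-1 + 2)))*0 = (-8 + (-3 + 0 - 1*2*1))*0 = (-8 + (-3 + 0 - 2))*0 = (-8 - 5)*0 = -13*0 = 0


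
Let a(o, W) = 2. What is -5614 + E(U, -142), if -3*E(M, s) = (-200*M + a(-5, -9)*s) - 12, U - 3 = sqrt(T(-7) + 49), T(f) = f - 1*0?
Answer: -15946/3 + 200*sqrt(42)/3 ≈ -4883.3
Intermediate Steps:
T(f) = f (T(f) = f + 0 = f)
U = 3 + sqrt(42) (U = 3 + sqrt(-7 + 49) = 3 + sqrt(42) ≈ 9.4807)
E(M, s) = 4 - 2*s/3 + 200*M/3 (E(M, s) = -((-200*M + 2*s) - 12)/3 = -(-12 - 200*M + 2*s)/3 = 4 - 2*s/3 + 200*M/3)
-5614 + E(U, -142) = -5614 + (4 - 2/3*(-142) + 200*(3 + sqrt(42))/3) = -5614 + (4 + 284/3 + (200 + 200*sqrt(42)/3)) = -5614 + (896/3 + 200*sqrt(42)/3) = -15946/3 + 200*sqrt(42)/3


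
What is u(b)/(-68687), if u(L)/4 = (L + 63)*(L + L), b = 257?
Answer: -657920/68687 ≈ -9.5785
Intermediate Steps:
u(L) = 8*L*(63 + L) (u(L) = 4*((L + 63)*(L + L)) = 4*((63 + L)*(2*L)) = 4*(2*L*(63 + L)) = 8*L*(63 + L))
u(b)/(-68687) = (8*257*(63 + 257))/(-68687) = (8*257*320)*(-1/68687) = 657920*(-1/68687) = -657920/68687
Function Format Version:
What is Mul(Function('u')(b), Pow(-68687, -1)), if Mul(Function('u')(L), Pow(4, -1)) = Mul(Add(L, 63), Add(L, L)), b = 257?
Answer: Rational(-657920, 68687) ≈ -9.5785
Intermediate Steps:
Function('u')(L) = Mul(8, L, Add(63, L)) (Function('u')(L) = Mul(4, Mul(Add(L, 63), Add(L, L))) = Mul(4, Mul(Add(63, L), Mul(2, L))) = Mul(4, Mul(2, L, Add(63, L))) = Mul(8, L, Add(63, L)))
Mul(Function('u')(b), Pow(-68687, -1)) = Mul(Mul(8, 257, Add(63, 257)), Pow(-68687, -1)) = Mul(Mul(8, 257, 320), Rational(-1, 68687)) = Mul(657920, Rational(-1, 68687)) = Rational(-657920, 68687)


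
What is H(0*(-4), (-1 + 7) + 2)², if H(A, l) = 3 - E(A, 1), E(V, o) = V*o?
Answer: 9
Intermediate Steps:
H(A, l) = 3 - A
H(0*(-4), (-1 + 7) + 2)² = (3 - 0*(-4))² = (3 - 1*0)² = (3 + 0)² = 3² = 9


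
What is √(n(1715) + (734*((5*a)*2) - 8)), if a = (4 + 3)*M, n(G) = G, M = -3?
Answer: 3*I*√16937 ≈ 390.43*I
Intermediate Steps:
a = -21 (a = (4 + 3)*(-3) = 7*(-3) = -21)
√(n(1715) + (734*((5*a)*2) - 8)) = √(1715 + (734*((5*(-21))*2) - 8)) = √(1715 + (734*(-105*2) - 8)) = √(1715 + (734*(-210) - 8)) = √(1715 + (-154140 - 8)) = √(1715 - 154148) = √(-152433) = 3*I*√16937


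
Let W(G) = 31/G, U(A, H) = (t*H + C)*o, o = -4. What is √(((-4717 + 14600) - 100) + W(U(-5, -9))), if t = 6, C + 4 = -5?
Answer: √17257429/42 ≈ 98.910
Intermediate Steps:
C = -9 (C = -4 - 5 = -9)
U(A, H) = 36 - 24*H (U(A, H) = (6*H - 9)*(-4) = (-9 + 6*H)*(-4) = 36 - 24*H)
√(((-4717 + 14600) - 100) + W(U(-5, -9))) = √(((-4717 + 14600) - 100) + 31/(36 - 24*(-9))) = √((9883 - 100) + 31/(36 + 216)) = √(9783 + 31/252) = √(2465347/252) = √17257429/42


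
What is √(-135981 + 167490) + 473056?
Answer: 473056 + 9*√389 ≈ 4.7323e+5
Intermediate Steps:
√(-135981 + 167490) + 473056 = √31509 + 473056 = 9*√389 + 473056 = 473056 + 9*√389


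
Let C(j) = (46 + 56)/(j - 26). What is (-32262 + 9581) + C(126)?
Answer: -1133999/50 ≈ -22680.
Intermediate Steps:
C(j) = 102/(-26 + j)
(-32262 + 9581) + C(126) = (-32262 + 9581) + 102/(-26 + 126) = -22681 + 102/100 = -22681 + 102*(1/100) = -22681 + 51/50 = -1133999/50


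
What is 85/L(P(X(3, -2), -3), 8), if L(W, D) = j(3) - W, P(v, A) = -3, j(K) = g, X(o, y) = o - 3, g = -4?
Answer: -85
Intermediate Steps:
X(o, y) = -3 + o
j(K) = -4
L(W, D) = -4 - W
85/L(P(X(3, -2), -3), 8) = 85/(-4 - 1*(-3)) = 85/(-4 + 3) = 85/(-1) = -1*85 = -85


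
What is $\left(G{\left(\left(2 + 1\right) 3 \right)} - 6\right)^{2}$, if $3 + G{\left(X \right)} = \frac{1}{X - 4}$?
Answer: $\frac{1936}{25} \approx 77.44$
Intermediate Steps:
$G{\left(X \right)} = -3 + \frac{1}{-4 + X}$ ($G{\left(X \right)} = -3 + \frac{1}{X - 4} = -3 + \frac{1}{-4 + X}$)
$\left(G{\left(\left(2 + 1\right) 3 \right)} - 6\right)^{2} = \left(\frac{13 - 3 \left(2 + 1\right) 3}{-4 + \left(2 + 1\right) 3} - 6\right)^{2} = \left(\frac{13 - 3 \cdot 3 \cdot 3}{-4 + 3 \cdot 3} - 6\right)^{2} = \left(\frac{13 - 27}{-4 + 9} - 6\right)^{2} = \left(\frac{13 - 27}{5} - 6\right)^{2} = \left(\frac{1}{5} \left(-14\right) - 6\right)^{2} = \left(- \frac{14}{5} - 6\right)^{2} = \left(- \frac{44}{5}\right)^{2} = \frac{1936}{25}$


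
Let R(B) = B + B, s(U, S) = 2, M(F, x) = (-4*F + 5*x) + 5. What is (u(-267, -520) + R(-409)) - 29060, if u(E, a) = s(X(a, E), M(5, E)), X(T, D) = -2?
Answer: -29876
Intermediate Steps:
M(F, x) = 5 - 4*F + 5*x
u(E, a) = 2
R(B) = 2*B
(u(-267, -520) + R(-409)) - 29060 = (2 + 2*(-409)) - 29060 = (2 - 818) - 29060 = -816 - 29060 = -29876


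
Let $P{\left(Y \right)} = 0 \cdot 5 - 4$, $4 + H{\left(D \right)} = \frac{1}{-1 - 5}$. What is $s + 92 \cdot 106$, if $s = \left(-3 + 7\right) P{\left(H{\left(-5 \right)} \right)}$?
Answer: $9736$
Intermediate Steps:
$H{\left(D \right)} = - \frac{25}{6}$ ($H{\left(D \right)} = -4 + \frac{1}{-1 - 5} = -4 + \frac{1}{-6} = -4 - \frac{1}{6} = - \frac{25}{6}$)
$P{\left(Y \right)} = -4$ ($P{\left(Y \right)} = 0 - 4 = -4$)
$s = -16$ ($s = \left(-3 + 7\right) \left(-4\right) = 4 \left(-4\right) = -16$)
$s + 92 \cdot 106 = -16 + 92 \cdot 106 = -16 + 9752 = 9736$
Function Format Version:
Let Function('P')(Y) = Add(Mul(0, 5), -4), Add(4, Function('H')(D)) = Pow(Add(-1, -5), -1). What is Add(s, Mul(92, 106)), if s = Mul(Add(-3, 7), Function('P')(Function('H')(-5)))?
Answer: 9736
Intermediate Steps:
Function('H')(D) = Rational(-25, 6) (Function('H')(D) = Add(-4, Pow(Add(-1, -5), -1)) = Add(-4, Pow(-6, -1)) = Add(-4, Rational(-1, 6)) = Rational(-25, 6))
Function('P')(Y) = -4 (Function('P')(Y) = Add(0, -4) = -4)
s = -16 (s = Mul(Add(-3, 7), -4) = Mul(4, -4) = -16)
Add(s, Mul(92, 106)) = Add(-16, Mul(92, 106)) = Add(-16, 9752) = 9736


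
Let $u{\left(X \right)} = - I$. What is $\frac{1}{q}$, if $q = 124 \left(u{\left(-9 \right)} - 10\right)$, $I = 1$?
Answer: $- \frac{1}{1364} \approx -0.00073314$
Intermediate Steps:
$u{\left(X \right)} = -1$ ($u{\left(X \right)} = \left(-1\right) 1 = -1$)
$q = -1364$ ($q = 124 \left(-1 - 10\right) = 124 \left(-11\right) = -1364$)
$\frac{1}{q} = \frac{1}{-1364} = - \frac{1}{1364}$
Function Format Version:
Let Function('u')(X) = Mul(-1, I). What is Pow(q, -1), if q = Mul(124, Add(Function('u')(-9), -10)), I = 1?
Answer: Rational(-1, 1364) ≈ -0.00073314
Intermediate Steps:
Function('u')(X) = -1 (Function('u')(X) = Mul(-1, 1) = -1)
q = -1364 (q = Mul(124, Add(-1, -10)) = Mul(124, -11) = -1364)
Pow(q, -1) = Pow(-1364, -1) = Rational(-1, 1364)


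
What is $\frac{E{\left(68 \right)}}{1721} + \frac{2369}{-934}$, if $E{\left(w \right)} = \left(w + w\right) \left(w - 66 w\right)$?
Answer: $- \frac{565523129}{1607414} \approx -351.82$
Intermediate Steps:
$E{\left(w \right)} = - 130 w^{2}$ ($E{\left(w \right)} = 2 w \left(- 65 w\right) = - 130 w^{2}$)
$\frac{E{\left(68 \right)}}{1721} + \frac{2369}{-934} = \frac{\left(-130\right) 68^{2}}{1721} + \frac{2369}{-934} = \left(-130\right) 4624 \cdot \frac{1}{1721} + 2369 \left(- \frac{1}{934}\right) = \left(-601120\right) \frac{1}{1721} - \frac{2369}{934} = - \frac{601120}{1721} - \frac{2369}{934} = - \frac{565523129}{1607414}$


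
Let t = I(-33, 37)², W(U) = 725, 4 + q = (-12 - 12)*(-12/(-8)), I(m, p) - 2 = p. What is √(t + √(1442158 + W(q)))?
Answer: √(1521 + √1442883) ≈ 52.175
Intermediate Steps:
I(m, p) = 2 + p
q = -40 (q = -4 + (-12 - 12)*(-12/(-8)) = -4 - (-288)*(-1)/8 = -4 - 24*3/2 = -4 - 36 = -40)
t = 1521 (t = (2 + 37)² = 39² = 1521)
√(t + √(1442158 + W(q))) = √(1521 + √(1442158 + 725)) = √(1521 + √1442883)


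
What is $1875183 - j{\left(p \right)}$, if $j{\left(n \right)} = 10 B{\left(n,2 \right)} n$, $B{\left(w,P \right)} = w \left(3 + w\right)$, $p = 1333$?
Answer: $-23737361857$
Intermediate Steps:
$j{\left(n \right)} = 10 n^{2} \left(3 + n\right)$ ($j{\left(n \right)} = 10 n \left(3 + n\right) n = 10 n^{2} \left(3 + n\right)$)
$1875183 - j{\left(p \right)} = 1875183 - 10 \cdot 1333^{2} \left(3 + 1333\right) = 1875183 - 10 \cdot 1776889 \cdot 1336 = 1875183 - 23739237040 = -23737361857$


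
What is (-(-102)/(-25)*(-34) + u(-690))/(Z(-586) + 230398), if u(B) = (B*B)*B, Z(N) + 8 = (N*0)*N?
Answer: -4106360766/2879875 ≈ -1425.9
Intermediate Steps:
Z(N) = -8 (Z(N) = -8 + (N*0)*N = -8 + 0*N = -8 + 0 = -8)
u(B) = B³ (u(B) = B²*B = B³)
(-(-102)/(-25)*(-34) + u(-690))/(Z(-586) + 230398) = (-(-102)/(-25)*(-34) + (-690)³)/(-8 + 230398) = (-(-102)*(-1)/25*(-34) - 328509000)/230390 = (-34*3/25*(-34) - 328509000)*(1/230390) = (-102/25*(-34) - 328509000)*(1/230390) = (3468/25 - 328509000)*(1/230390) = -8212721532/25*1/230390 = -4106360766/2879875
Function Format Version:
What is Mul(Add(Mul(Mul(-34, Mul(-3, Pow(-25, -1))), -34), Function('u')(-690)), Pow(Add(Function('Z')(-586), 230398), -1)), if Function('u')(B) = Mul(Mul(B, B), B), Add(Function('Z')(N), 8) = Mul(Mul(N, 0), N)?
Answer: Rational(-4106360766, 2879875) ≈ -1425.9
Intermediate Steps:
Function('Z')(N) = -8 (Function('Z')(N) = Add(-8, Mul(Mul(N, 0), N)) = Add(-8, Mul(0, N)) = Add(-8, 0) = -8)
Function('u')(B) = Pow(B, 3) (Function('u')(B) = Mul(Pow(B, 2), B) = Pow(B, 3))
Mul(Add(Mul(Mul(-34, Mul(-3, Pow(-25, -1))), -34), Function('u')(-690)), Pow(Add(Function('Z')(-586), 230398), -1)) = Mul(Add(Mul(Mul(-34, Mul(-3, Pow(-25, -1))), -34), Pow(-690, 3)), Pow(Add(-8, 230398), -1)) = Mul(Add(Mul(Mul(-34, Mul(-3, Rational(-1, 25))), -34), -328509000), Pow(230390, -1)) = Mul(Add(Mul(Mul(-34, Rational(3, 25)), -34), -328509000), Rational(1, 230390)) = Mul(Add(Mul(Rational(-102, 25), -34), -328509000), Rational(1, 230390)) = Mul(Add(Rational(3468, 25), -328509000), Rational(1, 230390)) = Mul(Rational(-8212721532, 25), Rational(1, 230390)) = Rational(-4106360766, 2879875)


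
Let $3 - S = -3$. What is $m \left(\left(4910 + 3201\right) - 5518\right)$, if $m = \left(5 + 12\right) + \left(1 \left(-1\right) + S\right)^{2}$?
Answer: $108906$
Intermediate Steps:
$S = 6$ ($S = 3 - -3 = 3 + 3 = 6$)
$m = 42$ ($m = \left(5 + 12\right) + \left(1 \left(-1\right) + 6\right)^{2} = 17 + \left(-1 + 6\right)^{2} = 17 + 5^{2} = 17 + 25 = 42$)
$m \left(\left(4910 + 3201\right) - 5518\right) = 42 \left(\left(4910 + 3201\right) - 5518\right) = 42 \left(8111 - 5518\right) = 42 \cdot 2593 = 108906$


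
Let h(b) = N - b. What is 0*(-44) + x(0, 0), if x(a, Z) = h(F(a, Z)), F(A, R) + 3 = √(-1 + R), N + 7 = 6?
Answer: 2 - I ≈ 2.0 - 1.0*I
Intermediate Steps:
N = -1 (N = -7 + 6 = -1)
F(A, R) = -3 + √(-1 + R)
h(b) = -1 - b
x(a, Z) = 2 - √(-1 + Z) (x(a, Z) = -1 - (-3 + √(-1 + Z)) = -1 + (3 - √(-1 + Z)) = 2 - √(-1 + Z))
0*(-44) + x(0, 0) = 0*(-44) + (2 - √(-1 + 0)) = 0 + (2 - √(-1)) = 0 + (2 - I) = 2 - I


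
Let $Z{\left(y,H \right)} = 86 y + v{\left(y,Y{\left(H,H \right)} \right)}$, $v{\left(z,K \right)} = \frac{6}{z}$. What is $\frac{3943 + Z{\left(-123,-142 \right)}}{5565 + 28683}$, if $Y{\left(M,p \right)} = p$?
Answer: $- \frac{90679}{468056} \approx -0.19374$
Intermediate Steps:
$Z{\left(y,H \right)} = \frac{6}{y} + 86 y$ ($Z{\left(y,H \right)} = 86 y + \frac{6}{y} = \frac{6}{y} + 86 y$)
$\frac{3943 + Z{\left(-123,-142 \right)}}{5565 + 28683} = \frac{3943 + \left(\frac{6}{-123} + 86 \left(-123\right)\right)}{5565 + 28683} = \frac{3943 + \left(6 \left(- \frac{1}{123}\right) - 10578\right)}{34248} = \left(3943 - \frac{433700}{41}\right) \frac{1}{34248} = \left(- \frac{272037}{41}\right) \frac{1}{34248} = - \frac{90679}{468056}$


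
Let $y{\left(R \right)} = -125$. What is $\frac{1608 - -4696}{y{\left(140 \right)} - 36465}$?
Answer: $- \frac{3152}{18295} \approx -0.17229$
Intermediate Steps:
$\frac{1608 - -4696}{y{\left(140 \right)} - 36465} = \frac{1608 - -4696}{-125 - 36465} = \frac{1608 + 4696}{-36590} = 6304 \left(- \frac{1}{36590}\right) = - \frac{3152}{18295}$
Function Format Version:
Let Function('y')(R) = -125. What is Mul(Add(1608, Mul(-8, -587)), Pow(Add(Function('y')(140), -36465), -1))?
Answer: Rational(-3152, 18295) ≈ -0.17229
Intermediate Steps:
Mul(Add(1608, Mul(-8, -587)), Pow(Add(Function('y')(140), -36465), -1)) = Mul(Add(1608, Mul(-8, -587)), Pow(Add(-125, -36465), -1)) = Mul(Add(1608, 4696), Pow(-36590, -1)) = Mul(6304, Rational(-1, 36590)) = Rational(-3152, 18295)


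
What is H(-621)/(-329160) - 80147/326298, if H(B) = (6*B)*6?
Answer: -397634759/2237588535 ≈ -0.17771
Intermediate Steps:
H(B) = 36*B
H(-621)/(-329160) - 80147/326298 = (36*(-621))/(-329160) - 80147/326298 = -22356*(-1/329160) - 80147*1/326298 = 1863/27430 - 80147/326298 = -397634759/2237588535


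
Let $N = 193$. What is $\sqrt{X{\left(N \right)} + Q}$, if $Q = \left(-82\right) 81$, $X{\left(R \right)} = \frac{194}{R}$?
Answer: $\frac{4 i \sqrt{15460651}}{193} \approx 81.492 i$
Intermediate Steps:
$Q = -6642$
$\sqrt{X{\left(N \right)} + Q} = \sqrt{\frac{194}{193} - 6642} = \sqrt{- \frac{1281712}{193}} = \frac{4 i \sqrt{15460651}}{193}$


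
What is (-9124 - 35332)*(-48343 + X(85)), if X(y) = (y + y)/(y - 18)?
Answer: 143984581816/67 ≈ 2.1490e+9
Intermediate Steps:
X(y) = 2*y/(-18 + y) (X(y) = (2*y)/(-18 + y) = 2*y/(-18 + y))
(-9124 - 35332)*(-48343 + X(85)) = (-9124 - 35332)*(-48343 + 2*85/(-18 + 85)) = -44456*(-48343 + 2*85/67) = -44456*(-48343 + 2*85*(1/67)) = -44456*(-48343 + 170/67) = -44456*(-3238811/67) = 143984581816/67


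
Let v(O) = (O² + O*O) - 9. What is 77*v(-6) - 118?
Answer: 4733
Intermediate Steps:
v(O) = -9 + 2*O² (v(O) = (O² + O²) - 9 = 2*O² - 9 = -9 + 2*O²)
77*v(-6) - 118 = 77*(-9 + 2*(-6)²) - 118 = 77*(-9 + 2*36) - 118 = 77*(-9 + 72) - 118 = 77*63 - 118 = 4851 - 118 = 4733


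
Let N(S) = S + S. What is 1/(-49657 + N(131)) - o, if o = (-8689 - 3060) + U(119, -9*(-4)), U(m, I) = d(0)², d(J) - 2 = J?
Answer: 580144274/49395 ≈ 11745.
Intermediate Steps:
d(J) = 2 + J
N(S) = 2*S
U(m, I) = 4 (U(m, I) = (2 + 0)² = 2² = 4)
o = -11745 (o = (-8689 - 3060) + 4 = -11749 + 4 = -11745)
1/(-49657 + N(131)) - o = 1/(-49657 + 2*131) - 1*(-11745) = 1/(-49657 + 262) + 11745 = 1/(-49395) + 11745 = -1/49395 + 11745 = 580144274/49395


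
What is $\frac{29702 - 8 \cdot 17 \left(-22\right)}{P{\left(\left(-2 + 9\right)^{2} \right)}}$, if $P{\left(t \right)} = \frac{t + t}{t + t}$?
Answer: $32694$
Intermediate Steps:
$P{\left(t \right)} = 1$ ($P{\left(t \right)} = \frac{2 t}{2 t} = 2 t \frac{1}{2 t} = 1$)
$\frac{29702 - 8 \cdot 17 \left(-22\right)}{P{\left(\left(-2 + 9\right)^{2} \right)}} = \frac{29702 - 8 \cdot 17 \left(-22\right)}{1} = \left(29702 - 136 \left(-22\right)\right) 1 = \left(29702 - -2992\right) 1 = \left(29702 + 2992\right) 1 = 32694 \cdot 1 = 32694$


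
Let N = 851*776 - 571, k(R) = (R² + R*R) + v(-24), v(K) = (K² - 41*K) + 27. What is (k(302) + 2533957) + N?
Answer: 3377757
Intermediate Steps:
v(K) = 27 + K² - 41*K
k(R) = 1587 + 2*R² (k(R) = (R² + R*R) + (27 + (-24)² - 41*(-24)) = (R² + R²) + (27 + 576 + 984) = 2*R² + 1587 = 1587 + 2*R²)
N = 659805 (N = 660376 - 571 = 659805)
(k(302) + 2533957) + N = ((1587 + 2*302²) + 2533957) + 659805 = ((1587 + 2*91204) + 2533957) + 659805 = ((1587 + 182408) + 2533957) + 659805 = (183995 + 2533957) + 659805 = 2717952 + 659805 = 3377757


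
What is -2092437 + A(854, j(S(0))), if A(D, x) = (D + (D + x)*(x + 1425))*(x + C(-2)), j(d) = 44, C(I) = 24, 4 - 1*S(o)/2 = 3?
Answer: 87668651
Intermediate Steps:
S(o) = 2 (S(o) = 8 - 2*3 = 8 - 6 = 2)
A(D, x) = (24 + x)*(D + (1425 + x)*(D + x)) (A(D, x) = (D + (D + x)*(x + 1425))*(x + 24) = (D + (D + x)*(1425 + x))*(24 + x) = (D + (1425 + x)*(D + x))*(24 + x) = (24 + x)*(D + (1425 + x)*(D + x)))
-2092437 + A(854, j(S(0))) = -2092437 + (44³ + 1449*44² + 34200*44 + 34224*854 + 854*44² + 1450*854*44) = -2092437 + (85184 + 1449*1936 + 1504800 + 29227296 + 854*1936 + 54485200) = -2092437 + (85184 + 2805264 + 1504800 + 29227296 + 1653344 + 54485200) = -2092437 + 89761088 = 87668651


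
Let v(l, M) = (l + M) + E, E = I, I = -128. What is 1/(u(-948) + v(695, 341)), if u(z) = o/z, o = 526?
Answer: 474/430129 ≈ 0.0011020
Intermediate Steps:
E = -128
v(l, M) = -128 + M + l (v(l, M) = (l + M) - 128 = (M + l) - 128 = -128 + M + l)
u(z) = 526/z
1/(u(-948) + v(695, 341)) = 1/(526/(-948) + (-128 + 341 + 695)) = 1/(526*(-1/948) + 908) = 1/(-263/474 + 908) = 1/(430129/474) = 474/430129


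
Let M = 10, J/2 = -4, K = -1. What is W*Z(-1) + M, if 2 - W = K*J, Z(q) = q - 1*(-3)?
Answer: -2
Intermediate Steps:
J = -8 (J = 2*(-4) = -8)
Z(q) = 3 + q (Z(q) = q + 3 = 3 + q)
W = -6 (W = 2 - (-1)*(-8) = 2 - 1*8 = 2 - 8 = -6)
W*Z(-1) + M = -6*(3 - 1) + 10 = -6*2 + 10 = -12 + 10 = -2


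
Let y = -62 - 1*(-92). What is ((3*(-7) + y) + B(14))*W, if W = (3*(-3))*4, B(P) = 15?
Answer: -864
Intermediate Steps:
y = 30 (y = -62 + 92 = 30)
W = -36 (W = -9*4 = -36)
((3*(-7) + y) + B(14))*W = ((3*(-7) + 30) + 15)*(-36) = ((-21 + 30) + 15)*(-36) = (9 + 15)*(-36) = 24*(-36) = -864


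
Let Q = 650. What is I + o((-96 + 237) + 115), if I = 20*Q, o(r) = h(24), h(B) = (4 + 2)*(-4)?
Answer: 12976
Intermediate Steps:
h(B) = -24 (h(B) = 6*(-4) = -24)
o(r) = -24
I = 13000 (I = 20*650 = 13000)
I + o((-96 + 237) + 115) = 13000 - 24 = 12976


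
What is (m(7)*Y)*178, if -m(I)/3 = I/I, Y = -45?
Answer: 24030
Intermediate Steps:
m(I) = -3 (m(I) = -3*I/I = -3*1 = -3)
(m(7)*Y)*178 = -3*(-45)*178 = 135*178 = 24030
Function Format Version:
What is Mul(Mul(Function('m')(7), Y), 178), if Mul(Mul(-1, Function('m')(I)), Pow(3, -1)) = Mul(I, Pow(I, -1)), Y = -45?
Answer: 24030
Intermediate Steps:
Function('m')(I) = -3 (Function('m')(I) = Mul(-3, Mul(I, Pow(I, -1))) = Mul(-3, 1) = -3)
Mul(Mul(Function('m')(7), Y), 178) = Mul(Mul(-3, -45), 178) = Mul(135, 178) = 24030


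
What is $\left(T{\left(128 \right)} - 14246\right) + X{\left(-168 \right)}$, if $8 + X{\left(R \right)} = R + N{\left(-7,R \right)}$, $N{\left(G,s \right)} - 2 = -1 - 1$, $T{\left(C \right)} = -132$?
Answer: $-14554$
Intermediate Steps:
$N{\left(G,s \right)} = 0$ ($N{\left(G,s \right)} = 2 - 2 = 0$)
$X{\left(R \right)} = -8 + R$ ($X{\left(R \right)} = -8 + \left(R + 0\right) = -8 + R$)
$\left(T{\left(128 \right)} - 14246\right) + X{\left(-168 \right)} = \left(-132 - 14246\right) - 176 = -14378 - 176 = -14554$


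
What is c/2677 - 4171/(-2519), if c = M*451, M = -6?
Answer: 4349353/6743363 ≈ 0.64498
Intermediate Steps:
c = -2706 (c = -6*451 = -2706)
c/2677 - 4171/(-2519) = -2706/2677 - 4171/(-2519) = -2706*1/2677 - 4171*(-1/2519) = -2706/2677 + 4171/2519 = 4349353/6743363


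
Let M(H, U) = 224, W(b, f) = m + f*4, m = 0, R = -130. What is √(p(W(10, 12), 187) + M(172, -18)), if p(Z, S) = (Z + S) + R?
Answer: √329 ≈ 18.138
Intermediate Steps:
W(b, f) = 4*f (W(b, f) = 0 + f*4 = 0 + 4*f = 4*f)
p(Z, S) = -130 + S + Z (p(Z, S) = (Z + S) - 130 = (S + Z) - 130 = -130 + S + Z)
√(p(W(10, 12), 187) + M(172, -18)) = √((-130 + 187 + 4*12) + 224) = √((-130 + 187 + 48) + 224) = √(105 + 224) = √329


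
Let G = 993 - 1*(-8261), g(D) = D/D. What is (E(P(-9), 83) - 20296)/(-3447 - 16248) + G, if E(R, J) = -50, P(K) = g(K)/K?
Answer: 60759292/6565 ≈ 9255.0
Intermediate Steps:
g(D) = 1
P(K) = 1/K
G = 9254 (G = 993 + 8261 = 9254)
(E(P(-9), 83) - 20296)/(-3447 - 16248) + G = (-50 - 20296)/(-3447 - 16248) + 9254 = -20346/(-19695) + 9254 = -20346*(-1/19695) + 9254 = 6782/6565 + 9254 = 60759292/6565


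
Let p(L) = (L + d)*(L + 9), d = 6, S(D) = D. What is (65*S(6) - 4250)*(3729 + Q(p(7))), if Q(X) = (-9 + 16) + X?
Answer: -15223840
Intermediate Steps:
p(L) = (6 + L)*(9 + L) (p(L) = (L + 6)*(L + 9) = (6 + L)*(9 + L))
Q(X) = 7 + X
(65*S(6) - 4250)*(3729 + Q(p(7))) = (65*6 - 4250)*(3729 + (7 + (54 + 7² + 15*7))) = (390 - 4250)*(3729 + (7 + (54 + 49 + 105))) = -3860*(3729 + (7 + 208)) = -3860*(3729 + 215) = -3860*3944 = -15223840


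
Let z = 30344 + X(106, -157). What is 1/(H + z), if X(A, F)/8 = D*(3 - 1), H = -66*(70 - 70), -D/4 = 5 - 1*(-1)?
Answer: 1/29960 ≈ 3.3378e-5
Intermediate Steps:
D = -24 (D = -4*(5 - 1*(-1)) = -4*(5 + 1) = -4*6 = -24)
H = 0 (H = -66*0 = 0)
X(A, F) = -384 (X(A, F) = 8*(-24*(3 - 1)) = 8*(-24*2) = 8*(-48) = -384)
z = 29960 (z = 30344 - 384 = 29960)
1/(H + z) = 1/(0 + 29960) = 1/29960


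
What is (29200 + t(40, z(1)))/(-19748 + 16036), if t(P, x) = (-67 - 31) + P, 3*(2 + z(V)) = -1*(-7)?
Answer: -14571/1856 ≈ -7.8508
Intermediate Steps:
z(V) = 1/3 (z(V) = -2 + (-1*(-7))/3 = -2 + (1/3)*7 = -2 + 7/3 = 1/3)
t(P, x) = -98 + P
(29200 + t(40, z(1)))/(-19748 + 16036) = (29200 + (-98 + 40))/(-19748 + 16036) = (29200 - 58)/(-3712) = 29142*(-1/3712) = -14571/1856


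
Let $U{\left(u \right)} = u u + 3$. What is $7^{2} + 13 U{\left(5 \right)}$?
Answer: $413$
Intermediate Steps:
$U{\left(u \right)} = 3 + u^{2}$ ($U{\left(u \right)} = u^{2} + 3 = 3 + u^{2}$)
$7^{2} + 13 U{\left(5 \right)} = 7^{2} + 13 \left(3 + 5^{2}\right) = 49 + 13 \left(3 + 25\right) = 49 + 13 \cdot 28 = 49 + 364 = 413$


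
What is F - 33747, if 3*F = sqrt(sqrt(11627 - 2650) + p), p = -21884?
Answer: -33747 + I*sqrt(21884 - sqrt(8977))/3 ≈ -33747.0 + 49.204*I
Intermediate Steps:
F = sqrt(-21884 + sqrt(8977))/3 (F = sqrt(sqrt(11627 - 2650) - 21884)/3 = sqrt(sqrt(8977) - 21884)/3 = sqrt(-21884 + sqrt(8977))/3 ≈ 49.204*I)
F - 33747 = sqrt(-21884 + sqrt(8977))/3 - 33747 = -33747 + sqrt(-21884 + sqrt(8977))/3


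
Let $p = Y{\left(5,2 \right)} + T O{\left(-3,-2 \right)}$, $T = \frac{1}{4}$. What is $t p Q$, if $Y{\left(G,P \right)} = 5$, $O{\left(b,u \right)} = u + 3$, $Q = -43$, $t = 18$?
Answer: $- \frac{8127}{2} \approx -4063.5$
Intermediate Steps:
$O{\left(b,u \right)} = 3 + u$
$T = \frac{1}{4} \approx 0.25$
$p = \frac{21}{4}$ ($p = 5 + \frac{3 - 2}{4} = 5 + \frac{1}{4} \cdot 1 = 5 + \frac{1}{4} = \frac{21}{4} \approx 5.25$)
$t p Q = 18 \cdot \frac{21}{4} \left(-43\right) = \frac{189}{2} \left(-43\right) = - \frac{8127}{2}$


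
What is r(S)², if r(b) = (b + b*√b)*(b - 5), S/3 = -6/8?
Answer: -340605/1024 + 204363*I/256 ≈ -332.62 + 798.29*I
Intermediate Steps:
S = -9/4 (S = 3*(-6/8) = 3*(-6*⅛) = 3*(-¾) = -9/4 ≈ -2.2500)
r(b) = (-5 + b)*(b + b^(3/2)) (r(b) = (b + b^(3/2))*(-5 + b) = (-5 + b)*(b + b^(3/2)))
r(S)² = ((-9/4)² + (-9/4)^(5/2) - 5*(-9/4) - (-135)*I/8)² = (81/16 + 243*I/32 + 45/4 - (-135)*I/8)² = (81/16 + 243*I/32 + 45/4 + 135*I/8)² = (261/16 + 783*I/32)²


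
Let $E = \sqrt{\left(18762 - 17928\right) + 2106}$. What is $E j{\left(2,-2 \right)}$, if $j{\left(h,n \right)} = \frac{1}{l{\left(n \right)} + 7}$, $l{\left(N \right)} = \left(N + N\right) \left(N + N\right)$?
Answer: $\frac{14 \sqrt{15}}{23} \approx 2.3575$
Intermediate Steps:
$l{\left(N \right)} = 4 N^{2}$ ($l{\left(N \right)} = 2 N 2 N = 4 N^{2}$)
$j{\left(h,n \right)} = \frac{1}{7 + 4 n^{2}}$ ($j{\left(h,n \right)} = \frac{1}{4 n^{2} + 7} = \frac{1}{7 + 4 n^{2}}$)
$E = 14 \sqrt{15}$ ($E = \sqrt{\left(18762 - 17928\right) + 2106} = \sqrt{834 + 2106} = \sqrt{2940} = 14 \sqrt{15} \approx 54.222$)
$E j{\left(2,-2 \right)} = \frac{14 \sqrt{15}}{7 + 4 \left(-2\right)^{2}} = \frac{14 \sqrt{15}}{7 + 4 \cdot 4} = \frac{14 \sqrt{15}}{7 + 16} = \frac{14 \sqrt{15}}{23}$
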